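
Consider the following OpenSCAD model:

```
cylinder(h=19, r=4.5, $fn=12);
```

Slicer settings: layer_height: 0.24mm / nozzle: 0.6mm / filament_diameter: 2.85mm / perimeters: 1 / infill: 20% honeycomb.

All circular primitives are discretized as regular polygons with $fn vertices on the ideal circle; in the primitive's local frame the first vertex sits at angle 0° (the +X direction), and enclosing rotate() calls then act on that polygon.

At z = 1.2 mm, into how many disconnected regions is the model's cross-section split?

At z = 1.2 mm: the cylinder: section is a regular 12-gon, circumradius r=4.5. The result has 1 disconnected region.

1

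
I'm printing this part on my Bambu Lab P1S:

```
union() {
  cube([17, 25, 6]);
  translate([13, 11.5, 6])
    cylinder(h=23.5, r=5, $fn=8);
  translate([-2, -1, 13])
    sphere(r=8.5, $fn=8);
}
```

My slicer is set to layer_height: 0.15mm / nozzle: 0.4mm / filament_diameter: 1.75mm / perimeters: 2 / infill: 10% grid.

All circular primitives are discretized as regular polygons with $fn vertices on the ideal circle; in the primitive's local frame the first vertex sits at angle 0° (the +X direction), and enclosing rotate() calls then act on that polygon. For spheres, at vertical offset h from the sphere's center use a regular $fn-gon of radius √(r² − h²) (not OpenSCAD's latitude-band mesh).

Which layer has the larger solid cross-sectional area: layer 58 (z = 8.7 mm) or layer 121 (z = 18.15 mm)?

layer 58 (z = 8.7 mm)

Layer 58 (z = 8.7): the cube is not intersected at this z (z outside [0, 6]); the r=5 cylinder at (13, 11.5) contributes a regular 8-gon of circumradius 5 (area = (8/2)·5.000²·sin(360°/8) = 70.71 mm²); the r=8.5 sphere at (-2, -1) slices to a regular 8-gon of circumradius 7.332 (√(r²−h²) with h=4.3 from center) (area = (8/2)·7.332²·sin(360°/8) = 152.06 mm²); Combining (union): the 2 present regions are separate (no shared area or edge), so areas and boundary lengths simply add and each stays a separate island — area = 222.77 mm². So its area = 222.77 mm². Layer 121 (z = 18.15): the cube is not intersected at this z (z outside [0, 6]); the r=5 cylinder at (13, 11.5) contributes a regular 8-gon of circumradius 5 (area = (8/2)·5.000²·sin(360°/8) = 70.71 mm²); the r=8.5 sphere at (-2, -1) slices to a regular 8-gon of circumradius 6.762 (√(r²−h²) with h=5.15 from center) (area = (8/2)·6.762²·sin(360°/8) = 129.34 mm²); Combining (union): the 2 present regions are separate (no shared area or edge), so areas and boundary lengths simply add and each stays a separate island — area = 200.05 mm². So its area = 200.05 mm². Layer 58 is larger (222.77 vs 200.05 mm²).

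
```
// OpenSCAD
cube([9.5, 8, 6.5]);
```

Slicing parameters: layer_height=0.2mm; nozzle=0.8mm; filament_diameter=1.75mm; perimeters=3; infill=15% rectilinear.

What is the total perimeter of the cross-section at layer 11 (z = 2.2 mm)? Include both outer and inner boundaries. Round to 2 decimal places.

35.00 mm

At z = 2.2 mm: the 9.5×8 cube contributes its full rectangle (perimeter 35.00 mm). Overall, the cross-section is a single solid region. Total boundary length (outer) = 35.00 mm.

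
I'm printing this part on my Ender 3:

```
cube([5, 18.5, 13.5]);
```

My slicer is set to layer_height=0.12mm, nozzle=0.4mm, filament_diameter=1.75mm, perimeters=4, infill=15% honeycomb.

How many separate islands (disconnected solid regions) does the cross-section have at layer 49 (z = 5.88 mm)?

1

At z = 5.88 mm: the 5×18.5 cube contributes its full rectangle. Overall, the cross-section is a single solid region. Island count = 1.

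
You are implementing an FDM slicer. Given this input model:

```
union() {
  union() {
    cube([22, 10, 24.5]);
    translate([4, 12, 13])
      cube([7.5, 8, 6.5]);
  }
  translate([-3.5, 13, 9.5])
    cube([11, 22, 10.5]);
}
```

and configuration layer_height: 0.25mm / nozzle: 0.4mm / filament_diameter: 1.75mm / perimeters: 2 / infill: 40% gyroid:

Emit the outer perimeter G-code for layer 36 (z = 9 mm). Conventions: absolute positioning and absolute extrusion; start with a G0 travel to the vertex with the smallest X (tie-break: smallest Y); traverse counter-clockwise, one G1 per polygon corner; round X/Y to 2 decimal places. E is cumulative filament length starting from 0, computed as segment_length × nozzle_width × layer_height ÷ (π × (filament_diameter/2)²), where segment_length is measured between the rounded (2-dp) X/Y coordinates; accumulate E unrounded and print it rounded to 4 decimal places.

At z = 9 mm: the cube is present — its section is the full 22×10 rectangle; the cube at (4, 12) does not reach this height (z outside [13, 19.5]); Taking the union: only the 22×10 cube is present, so the union is just that shape — 1 connected region; the cube at (-3.5, 13) is absent (z outside [9.5, 20]); Taking the union: only the result so far is present, so the union is just that shape — 1 connected region. The outline is a single polygon with 4 vertices. Extrusion per mm of travel: 0.4 × 0.25 / (π × 0.875²) = 0.041575. Accumulating E over each segment gives final E = 2.6608.

G0 X0.00 Y0.00 Z9.00
G1 X22.00 Y0.00 E0.9147
G1 X22.00 Y10.00 E1.3304
G1 X0.00 Y10.00 E2.2451
G1 X0.00 Y0.00 E2.6608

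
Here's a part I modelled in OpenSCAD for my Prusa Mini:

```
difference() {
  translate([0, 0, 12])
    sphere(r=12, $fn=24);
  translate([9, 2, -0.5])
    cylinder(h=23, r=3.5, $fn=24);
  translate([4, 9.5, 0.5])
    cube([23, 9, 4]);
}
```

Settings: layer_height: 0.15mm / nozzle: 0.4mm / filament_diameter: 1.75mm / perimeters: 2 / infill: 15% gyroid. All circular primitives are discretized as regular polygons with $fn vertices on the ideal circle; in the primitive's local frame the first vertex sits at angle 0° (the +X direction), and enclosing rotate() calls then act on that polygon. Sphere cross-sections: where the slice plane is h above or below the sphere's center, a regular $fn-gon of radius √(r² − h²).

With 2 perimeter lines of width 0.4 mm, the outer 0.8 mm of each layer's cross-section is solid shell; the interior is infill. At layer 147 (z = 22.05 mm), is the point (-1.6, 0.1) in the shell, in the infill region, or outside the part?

infill

At z = 22.05 mm: the r=12 sphere slices to a regular 24-gon of circumradius 6.557 (√(r²−h²) with h=10.05 from center); the r=3.5 cylinder at (9, 2) gives a regular 24-gon of circumradius 3.5 (constant along its height); the cube at (4, 9.5) is absent (z outside [0.5, 4.5]); Taking the first minus the rest: starting from the r=12 sphere, the r=3.5 cylinder at (9, 2) partially overlaps it — only the 1.93 mm² overlap (of its 38.05 mm²) is removed, clipping the outline — 1 connected region. Overall, the cross-section is a single solid region. The nearest boundary edge runs (-6.56, 0.00)→(-6.33, 1.70); distance from the point to it = 4.90 mm. The point is inside the cross-section and 4.90 mm from the nearest boundary — more than the 0.8 mm shell width (2 × 0.4), so it's in the infill interior.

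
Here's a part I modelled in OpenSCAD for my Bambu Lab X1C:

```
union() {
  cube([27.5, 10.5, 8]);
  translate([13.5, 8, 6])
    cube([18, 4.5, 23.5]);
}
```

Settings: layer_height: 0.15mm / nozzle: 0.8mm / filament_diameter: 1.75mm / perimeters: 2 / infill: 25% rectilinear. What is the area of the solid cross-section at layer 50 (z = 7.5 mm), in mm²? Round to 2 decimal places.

334.75 mm²

At z = 7.5 mm: the 27.5×10.5 cube contributes its full rectangle (area 288.75 mm²); the cube at (13.5, 8) is present — its section is the full 18×4.5 rectangle (area 81.00 mm²); Combining (union): the regions partially overlap — summed areas 369.75 mm² minus the doubly-counted overlap 35.00 mm² gives 334.75 mm² — area = 334.75 mm². Overall, the cross-section is a single solid region. Net area = 334.75 mm².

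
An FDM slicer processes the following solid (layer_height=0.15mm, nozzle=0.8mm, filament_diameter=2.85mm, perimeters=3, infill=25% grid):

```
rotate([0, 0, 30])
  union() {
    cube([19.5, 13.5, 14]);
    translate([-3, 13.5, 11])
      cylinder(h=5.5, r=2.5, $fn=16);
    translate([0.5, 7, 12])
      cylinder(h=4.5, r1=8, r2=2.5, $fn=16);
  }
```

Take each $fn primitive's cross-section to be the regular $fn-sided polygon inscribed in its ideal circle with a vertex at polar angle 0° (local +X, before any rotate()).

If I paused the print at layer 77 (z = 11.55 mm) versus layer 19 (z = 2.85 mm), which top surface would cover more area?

Layer 77 (z = 11.55): the cube is present — its section is the full 19.5×13.5 rectangle (area 263.25 mm²); the r=2.5 cylinder at (-3, 13.5) contributes a regular 16-gon of circumradius 2.5 (area = (16/2)·2.500²·sin(360°/16) = 19.13 mm²); the cone at (0.5, 7) is absent (z outside [12, 16.5]); Merging all regions: the 2 present regions are separate (no shared area or edge), so areas and boundary lengths simply add and each stays a separate island — area = 282.38 mm²; (whole slice rotated 30° about Z — lengths, areas and connectivity unchanged). So its area = 282.38 mm². Layer 19 (z = 2.85): the cube is present — its section is the full 19.5×13.5 rectangle (area 263.25 mm²); the cylinder at (-3, 13.5) is not intersected at this z (z outside [11, 16.5]); the cone at (0.5, 7) does not reach this height (z outside [12, 16.5]); Combining (union): only the 19.5×13.5 cube is present, so the union is just that shape — area = 263.25 mm²; (whole slice rotated 30° about Z — lengths, areas and connectivity unchanged). So its area = 263.25 mm². Layer 77 is larger (282.38 vs 263.25 mm²).

layer 77 (z = 11.55 mm)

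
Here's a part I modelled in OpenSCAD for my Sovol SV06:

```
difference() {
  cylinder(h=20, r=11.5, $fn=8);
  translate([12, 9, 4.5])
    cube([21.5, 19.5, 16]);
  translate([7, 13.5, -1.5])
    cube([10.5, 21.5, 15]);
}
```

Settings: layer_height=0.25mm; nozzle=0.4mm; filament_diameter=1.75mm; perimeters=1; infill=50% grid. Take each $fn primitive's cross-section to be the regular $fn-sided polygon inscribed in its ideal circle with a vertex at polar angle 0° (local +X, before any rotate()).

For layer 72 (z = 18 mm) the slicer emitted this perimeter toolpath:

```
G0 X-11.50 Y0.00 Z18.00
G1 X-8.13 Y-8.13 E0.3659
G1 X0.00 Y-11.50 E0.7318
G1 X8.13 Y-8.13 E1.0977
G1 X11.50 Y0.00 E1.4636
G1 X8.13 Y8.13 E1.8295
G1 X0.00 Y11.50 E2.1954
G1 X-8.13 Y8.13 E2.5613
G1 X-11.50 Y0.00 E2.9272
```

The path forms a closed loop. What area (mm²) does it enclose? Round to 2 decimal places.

Apply the shoelace formula to the sequence of (X, Y) vertices; enclosed area = 373.98 mm².

373.98 mm²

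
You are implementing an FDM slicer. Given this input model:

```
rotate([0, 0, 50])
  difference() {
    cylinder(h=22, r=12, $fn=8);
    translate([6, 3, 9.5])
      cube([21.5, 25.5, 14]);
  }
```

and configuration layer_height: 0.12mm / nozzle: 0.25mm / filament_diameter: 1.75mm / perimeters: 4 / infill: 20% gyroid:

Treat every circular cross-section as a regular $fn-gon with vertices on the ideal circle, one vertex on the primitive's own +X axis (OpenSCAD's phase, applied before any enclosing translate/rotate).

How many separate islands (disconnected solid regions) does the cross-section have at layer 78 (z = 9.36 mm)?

1

At z = 9.36 mm: the r=12 cylinder gives a regular 8-gon of circumradius 12 (constant along its height); the cube at (6, 3) does not reach this height (z outside [9.5, 23.5]); Taking the first minus the rest: none of the subtracted shapes is present at this height, so the r=12 cylinder is unchanged — 1 connected region; (whole slice rotated 50° about Z — lengths, areas and connectivity unchanged). Overall, the cross-section is a single solid region. Island count = 1.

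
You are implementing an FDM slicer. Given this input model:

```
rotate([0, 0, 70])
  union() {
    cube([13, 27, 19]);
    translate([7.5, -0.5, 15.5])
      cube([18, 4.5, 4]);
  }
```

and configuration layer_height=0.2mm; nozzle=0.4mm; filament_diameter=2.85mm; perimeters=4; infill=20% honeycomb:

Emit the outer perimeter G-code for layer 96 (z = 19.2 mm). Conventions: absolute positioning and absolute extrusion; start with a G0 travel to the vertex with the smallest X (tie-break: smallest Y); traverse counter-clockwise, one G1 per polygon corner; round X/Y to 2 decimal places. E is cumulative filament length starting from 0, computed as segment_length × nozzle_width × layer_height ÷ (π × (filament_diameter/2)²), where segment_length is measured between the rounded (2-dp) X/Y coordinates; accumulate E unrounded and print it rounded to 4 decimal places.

G0 X-1.19 Y8.42 Z19.20
G1 X3.03 Y6.88 E0.0563
G1 X9.19 Y23.79 E0.2820
G1 X4.96 Y25.33 E0.3385
G1 X-1.19 Y8.42 E0.5641

At z = 19.2 mm: the cube is absent (z outside [0, 19]); the cube at (7.5, -0.5) is present — its section is the full 18×4.5 rectangle; Merging all regions: only the 18×4.5 cube at (7.5, -0.5) is present, so the union is just that shape — 1 connected region; (rotated 70° about Z; rotation is an isometry so areas/perimeters/island counts are preserved). The outline is a single polygon with 4 vertices. Extrusion per mm of travel: 0.4 × 0.2 / (π × 1.425²) = 0.012540. Accumulating E over each segment gives final E = 0.5641.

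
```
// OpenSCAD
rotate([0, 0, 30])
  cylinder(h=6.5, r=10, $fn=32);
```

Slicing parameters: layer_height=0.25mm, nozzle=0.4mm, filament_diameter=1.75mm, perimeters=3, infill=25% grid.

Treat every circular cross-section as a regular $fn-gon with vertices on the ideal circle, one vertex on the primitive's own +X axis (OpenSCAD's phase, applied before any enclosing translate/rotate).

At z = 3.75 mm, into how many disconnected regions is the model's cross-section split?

1

At z = 3.75 mm: the cylinder: section is a regular 32-gon, circumradius r=10; (rotated 30° about Z; rotation is an isometry so areas/perimeters/island counts are preserved). The result has 1 disconnected region.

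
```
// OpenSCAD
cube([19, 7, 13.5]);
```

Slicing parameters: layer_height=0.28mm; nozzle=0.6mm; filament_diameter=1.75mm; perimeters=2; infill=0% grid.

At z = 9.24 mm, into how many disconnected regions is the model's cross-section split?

At z = 9.24 mm: the 19×7 cube contributes its full rectangle. The result has 1 disconnected region.

1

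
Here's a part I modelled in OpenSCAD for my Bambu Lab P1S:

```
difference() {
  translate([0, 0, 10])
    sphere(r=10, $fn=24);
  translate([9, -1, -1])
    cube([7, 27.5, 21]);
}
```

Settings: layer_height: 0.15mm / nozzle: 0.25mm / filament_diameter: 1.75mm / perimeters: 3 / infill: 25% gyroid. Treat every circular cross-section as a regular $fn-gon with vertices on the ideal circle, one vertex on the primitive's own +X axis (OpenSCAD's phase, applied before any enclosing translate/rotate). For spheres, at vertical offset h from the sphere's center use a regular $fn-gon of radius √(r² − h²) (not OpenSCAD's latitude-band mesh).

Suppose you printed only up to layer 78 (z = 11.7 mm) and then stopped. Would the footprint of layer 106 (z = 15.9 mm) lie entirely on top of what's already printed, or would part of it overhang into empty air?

Compare the two slices. At z = 11.7: the r=10 sphere slices to a regular 24-gon of circumradius 9.854 (√(r²−h²) with h=1.7 from center) (area = (24/2)·9.854²·sin(360°/24) = 301.61 mm²); the 7×27.5 cube at (9, -1) contributes its full rectangle (area 192.50 mm²); Taking the first minus the rest: starting from the r=10 sphere (301.61 mm²), the 7×27.5 cube at (9, -1) partially overlaps it — only the 2.86 mm² overlap (of its 192.50 mm²) is removed, clipping the outline — area = 298.74 mm². At z = 15.9: the r=10 sphere slices to a regular 24-gon of circumradius 8.074 (√(r²−h²) with h=5.9 from center) (area = (24/2)·8.074²·sin(360°/24) = 202.47 mm²); the 7×27.5 cube at (9, -1) contributes its full rectangle (area 192.50 mm²); Taking the first minus the rest: starting from the r=10 sphere (202.47 mm²), the 7×27.5 cube at (9, -1) misses the remaining region (no effect) — area = 202.47 mm². Checking containment: the cross-section at z = 15.9 is a subset of the cross-section at z = 11.7.

entirely on top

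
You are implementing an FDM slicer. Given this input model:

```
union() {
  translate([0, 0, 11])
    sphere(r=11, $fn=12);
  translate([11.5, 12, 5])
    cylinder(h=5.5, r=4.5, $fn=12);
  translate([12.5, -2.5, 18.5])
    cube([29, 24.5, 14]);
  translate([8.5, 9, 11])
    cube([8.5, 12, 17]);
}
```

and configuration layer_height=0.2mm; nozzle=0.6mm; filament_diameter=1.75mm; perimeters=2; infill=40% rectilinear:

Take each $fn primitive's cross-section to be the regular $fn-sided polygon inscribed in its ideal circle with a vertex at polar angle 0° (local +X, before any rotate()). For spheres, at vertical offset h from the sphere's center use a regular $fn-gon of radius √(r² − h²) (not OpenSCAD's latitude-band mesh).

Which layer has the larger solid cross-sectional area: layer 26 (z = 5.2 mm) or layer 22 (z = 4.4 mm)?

Layer 26 (z = 5.2): the sphere: section is a regular 12-gon, circumradius = √(r²−h²) = √(11²−5.8²) = 9.347 (area = (12/2)·9.347²·sin(360°/12) = 262.08 mm²); the r=4.5 cylinder at (11.5, 12) gives a regular 12-gon of circumradius 4.5 (constant along its height) (area = (12/2)·4.500²·sin(360°/12) = 60.75 mm²); the cube at (12.5, -2.5) is absent (z outside [18.5, 32.5]); the cube at (8.5, 9) is absent (z outside [11, 28]); Taking the union: the 2 present regions are separate (no shared area or edge), so areas and boundary lengths simply add and each stays a separate island — area = 322.83 mm². So its area = 322.83 mm². Layer 22 (z = 4.4): the sphere: section is a regular 12-gon, circumradius = √(r²−h²) = √(11²−6.6²) = 8.800 (area = (12/2)·8.800²·sin(360°/12) = 232.32 mm²); the cylinder at (11.5, 12) does not reach this height (z outside [5, 10.5]); the cube at (12.5, -2.5) is not intersected at this z (z outside [18.5, 32.5]); the cube at (8.5, 9) does not reach this height (z outside [11, 28]); Taking the union: only the r=11 sphere is present, so the union is just that shape — area = 232.32 mm². So its area = 232.32 mm². Layer 26 is larger (322.83 vs 232.32 mm²).

layer 26 (z = 5.2 mm)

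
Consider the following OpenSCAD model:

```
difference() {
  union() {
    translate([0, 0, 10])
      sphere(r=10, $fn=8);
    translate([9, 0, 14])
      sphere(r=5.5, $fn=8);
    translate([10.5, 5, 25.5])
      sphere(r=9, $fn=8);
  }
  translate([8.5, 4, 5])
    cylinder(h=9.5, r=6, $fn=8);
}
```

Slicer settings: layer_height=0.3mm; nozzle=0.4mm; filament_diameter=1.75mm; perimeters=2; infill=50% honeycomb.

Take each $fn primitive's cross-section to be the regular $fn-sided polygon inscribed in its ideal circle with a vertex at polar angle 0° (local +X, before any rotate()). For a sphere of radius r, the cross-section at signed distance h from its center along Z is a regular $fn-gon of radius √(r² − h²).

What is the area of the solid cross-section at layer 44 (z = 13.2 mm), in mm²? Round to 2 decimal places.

At z = 13.2 mm: the sphere: section is a regular 8-gon, circumradius = √(r²−h²) = √(10²−3.2²) = 9.474 (area = (8/2)·9.474²·sin(360°/8) = 253.88 mm²); the r=5.5 sphere at (9, 0) slices to a regular 8-gon of circumradius 5.442 (√(r²−h²) with h=0.8 from center) (area = (8/2)·5.442²·sin(360°/8) = 83.75 mm²); the sphere at (10.5, 5) is absent (|z−center|=12.300 > r=9); Combining (union): the regions partially overlap — summed areas 337.63 mm² minus the doubly-counted overlap 35.89 mm² gives 301.74 mm² — area = 301.74 mm²; the r=6 cylinder at (8.5, 4) gives a regular 8-gon of circumradius 6 (constant along its height) (area = (8/2)·6.000²·sin(360°/8) = 101.82 mm²); Subtracting the remaining from the first: starting from the result so far (301.74 mm²), the r=6 cylinder at (8.5, 4) partially overlaps it — only the 66.21 mm² overlap (of its 101.82 mm²) is removed, clipping the outline — area = 235.53 mm². Overall, the cross-section is a single solid region. Net area = 235.53 mm².

235.53 mm²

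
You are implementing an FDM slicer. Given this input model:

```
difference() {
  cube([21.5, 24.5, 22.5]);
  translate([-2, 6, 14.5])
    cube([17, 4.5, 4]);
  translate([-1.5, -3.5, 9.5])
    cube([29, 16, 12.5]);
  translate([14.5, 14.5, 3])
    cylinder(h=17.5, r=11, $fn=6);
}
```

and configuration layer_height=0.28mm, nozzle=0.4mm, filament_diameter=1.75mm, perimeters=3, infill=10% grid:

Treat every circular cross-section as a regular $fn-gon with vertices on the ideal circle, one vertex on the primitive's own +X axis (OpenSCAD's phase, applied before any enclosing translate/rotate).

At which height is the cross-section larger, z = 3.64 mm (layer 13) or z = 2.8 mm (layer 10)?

Layer 13 (z = 3.64): the 21.5×24.5 cube contributes its full rectangle (area 526.75 mm²); the cube at (-2, 6) is not intersected at this z (z outside [14.5, 18.5]); the cube at (-1.5, -3.5) is absent (z outside [9.5, 22]); the r=11 cylinder at (14.5, 14.5) gives a regular 6-gon of circumradius 11 (constant along its height) (area = (6/2)·11.000²·sin(360°/6) = 314.37 mm²); Taking the first minus the rest: starting from the 21.5×24.5 cube (526.75 mm²), the r=11 cylinder at (14.5, 14.5) partially overlaps it — only the 286.65 mm² overlap (of its 314.37 mm²) is removed, clipping the outline — area = 240.10 mm². So its area = 240.10 mm². Layer 10 (z = 2.8): the cube (footprint 21.5×24.5) is included at this height (area 526.75 mm²); the cube at (-2, 6) is absent (z outside [14.5, 18.5]); the cube at (-1.5, -3.5) is not intersected at this z (z outside [9.5, 22]); the cylinder at (14.5, 14.5) is absent (z outside [3, 20.5]); After the difference (first − rest): none of the subtracted shapes is present at this height, so the 21.5×24.5 cube is unchanged — area = 526.75 mm². So its area = 526.75 mm². Layer 10 is larger (526.75 vs 240.10 mm²).

layer 10 (z = 2.8 mm)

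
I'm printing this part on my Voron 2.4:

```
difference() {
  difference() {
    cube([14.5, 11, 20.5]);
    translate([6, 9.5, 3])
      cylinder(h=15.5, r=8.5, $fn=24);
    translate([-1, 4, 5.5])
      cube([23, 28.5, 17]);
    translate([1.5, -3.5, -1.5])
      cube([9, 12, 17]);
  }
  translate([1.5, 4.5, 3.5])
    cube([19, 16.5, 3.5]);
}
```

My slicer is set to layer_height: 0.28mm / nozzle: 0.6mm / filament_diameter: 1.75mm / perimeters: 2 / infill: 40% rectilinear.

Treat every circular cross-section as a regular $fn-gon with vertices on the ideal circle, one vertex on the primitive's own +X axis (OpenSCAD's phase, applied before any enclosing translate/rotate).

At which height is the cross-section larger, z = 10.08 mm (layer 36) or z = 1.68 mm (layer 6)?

Layer 36 (z = 10.08): the cube (footprint 14.5×11) is included at this height (area 159.50 mm²); the r=8.5 cylinder at (6, 9.5) gives a regular 24-gon of circumradius 8.5 (constant along its height) (area = (24/2)·8.500²·sin(360°/24) = 224.40 mm²); the cube at (-1, 4) (footprint 23×28.5) is included at this height (area 655.50 mm²); the cube at (1.5, -3.5) (footprint 9×12) is included at this height (area 108.00 mm²); After the difference (first − rest): starting from the 14.5×11 cube (159.50 mm²), the r=8.5 cylinder at (6, 9.5) partially overlaps it — only the 123.75 mm² overlap (of its 224.40 mm²) is removed, clipping the outline; the 23×28.5 cube at (-1, 4) partially overlaps it — only the 3.95 mm² overlap (of its 655.50 mm²) is removed, clipping the outline; the 9×12 cube at (1.5, -3.5) partially overlaps it — only the 13.18 mm² overlap (of its 108.00 mm²) is removed, clipping the outline — area = 18.61 mm²; the cube at (1.5, 4.5) does not reach this height (z outside [3.5, 7]); Taking the first minus the rest: none of the subtracted shapes is present at this height, so that combined region is unchanged — area = 18.61 mm². So its area = 18.61 mm². Layer 6 (z = 1.68): the cube is present — its section is the full 14.5×11 rectangle (area 159.50 mm²); the cylinder at (6, 9.5) is absent (z outside [3, 18.5]); the cube at (-1, 4) does not reach this height (z outside [5.5, 22.5]); the cube at (1.5, -3.5) is present — its section is the full 9×12 rectangle (area 108.00 mm²); Taking the first minus the rest: starting from the 14.5×11 cube (159.50 mm²), the 9×12 cube at (1.5, -3.5) partially overlaps it — only the 76.50 mm² overlap (of its 108.00 mm²) is removed, clipping the outline — area = 83.00 mm²; the cube at (1.5, 4.5) does not reach this height (z outside [3.5, 7]); Taking the first minus the rest: none of the subtracted shapes is present at this height, so the result so far is unchanged — area = 83.00 mm². So its area = 83.00 mm². Layer 6 is larger (83.00 vs 18.61 mm²).

layer 6 (z = 1.68 mm)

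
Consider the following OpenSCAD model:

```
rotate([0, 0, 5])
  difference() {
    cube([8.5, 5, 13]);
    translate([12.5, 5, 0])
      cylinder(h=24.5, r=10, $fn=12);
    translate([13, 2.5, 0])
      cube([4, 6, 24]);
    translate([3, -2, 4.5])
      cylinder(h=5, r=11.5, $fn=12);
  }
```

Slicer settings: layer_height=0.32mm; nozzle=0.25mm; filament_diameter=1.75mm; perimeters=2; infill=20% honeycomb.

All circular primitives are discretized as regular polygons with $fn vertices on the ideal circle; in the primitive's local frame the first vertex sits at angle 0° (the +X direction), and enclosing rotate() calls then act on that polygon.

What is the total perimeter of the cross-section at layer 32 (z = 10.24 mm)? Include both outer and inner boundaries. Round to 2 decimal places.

At z = 10.24 mm: the 8.5×5 cube contributes its full rectangle (perimeter 27.00 mm); the r=10 cylinder at (12.5, 5) contributes a regular 12-gon of circumradius 10 (perimeter = 2·12·10.000·sin(180°/12) = 62.12 mm); the cube at (13, 2.5) is present — its section is the full 4×6 rectangle (perimeter 20.00 mm); the cylinder at (3, -2) is not intersected at this z (z outside [4.5, 9.5]); Subtracting the remaining from the first: starting from the 8.5×5 cube, the r=10 cylinder at (12.5, 5) partially overlaps it — only the 26.65 mm² overlap (of its 300.00 mm²) is removed, clipping the outline; the 4×6 cube at (13, 2.5) misses the remaining region (no effect) — boundary = 16.52 mm; (rotated 5° about Z; rotation is an isometry so areas/perimeters/island counts are preserved). Overall, the cross-section is a single solid region. Total boundary length (outer) = 16.52 mm.

16.52 mm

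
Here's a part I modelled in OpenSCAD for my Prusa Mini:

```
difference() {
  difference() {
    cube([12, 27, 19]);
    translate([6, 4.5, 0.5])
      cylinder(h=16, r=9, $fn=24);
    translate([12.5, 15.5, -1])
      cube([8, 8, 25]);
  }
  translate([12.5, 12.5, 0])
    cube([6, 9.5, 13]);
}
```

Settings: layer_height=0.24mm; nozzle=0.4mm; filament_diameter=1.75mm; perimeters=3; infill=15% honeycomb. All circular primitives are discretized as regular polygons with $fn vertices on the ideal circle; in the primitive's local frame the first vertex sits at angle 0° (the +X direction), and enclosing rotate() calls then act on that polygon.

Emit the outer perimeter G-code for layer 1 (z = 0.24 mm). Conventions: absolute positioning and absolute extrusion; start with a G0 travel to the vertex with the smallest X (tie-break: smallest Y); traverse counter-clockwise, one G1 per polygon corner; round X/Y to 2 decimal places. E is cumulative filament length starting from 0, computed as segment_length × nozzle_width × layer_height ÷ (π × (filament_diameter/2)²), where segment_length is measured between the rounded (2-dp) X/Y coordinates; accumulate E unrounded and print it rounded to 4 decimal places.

At z = 0.24 mm: the cube (footprint 12×27) is included at this height; the cylinder at (6, 4.5) does not reach this height (z outside [0.5, 16.5]); the cube at (12.5, 15.5) is present — its section is the full 8×8 rectangle; Subtracting the remaining from the first: starting from the 12×27 cube, the 8×8 cube at (12.5, 15.5) misses the remaining region (no effect) — 1 connected region; the 6×9.5 cube at (12.5, 12.5) contributes its full rectangle; After the difference (first − rest): starting from that combined region, the 6×9.5 cube at (12.5, 12.5) misses the remaining region (no effect) — 1 connected region. The outline is a single polygon with 4 vertices. Extrusion per mm of travel: 0.4 × 0.24 / (π × 0.875²) = 0.039912. Accumulating E over each segment gives final E = 3.1131.

G0 X0.00 Y0.00 Z0.24
G1 X12.00 Y0.00 E0.4789
G1 X12.00 Y27.00 E1.5566
G1 X0.00 Y27.00 E2.0355
G1 X0.00 Y0.00 E3.1131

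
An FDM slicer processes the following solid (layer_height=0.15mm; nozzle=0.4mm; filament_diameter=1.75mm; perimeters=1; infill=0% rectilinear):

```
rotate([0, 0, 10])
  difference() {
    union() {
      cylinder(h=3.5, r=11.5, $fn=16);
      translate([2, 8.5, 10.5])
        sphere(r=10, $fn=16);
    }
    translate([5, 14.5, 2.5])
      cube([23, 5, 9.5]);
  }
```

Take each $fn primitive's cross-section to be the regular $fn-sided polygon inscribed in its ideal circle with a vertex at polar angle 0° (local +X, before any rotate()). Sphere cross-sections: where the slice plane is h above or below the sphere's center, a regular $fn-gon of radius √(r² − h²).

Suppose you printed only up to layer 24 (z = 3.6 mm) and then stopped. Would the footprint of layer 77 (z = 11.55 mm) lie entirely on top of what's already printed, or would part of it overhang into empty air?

Compare the two slices. At z = 3.6: the cylinder does not reach this height (z outside [0, 3.5]); the r=10 sphere at (2, 8.5) contributes a regular 16-gon of circumradius √(10²−6.9²) = 7.238 (area = (16/2)·7.238²·sin(360°/16) = 160.39 mm²); Taking the union: only the r=10 sphere at (2, 8.5) is present, so the union is just that shape — area = 160.39 mm²; the cube at (5, 14.5) (footprint 23×5) is included at this height (area 115.00 mm²); After the difference (first − rest): starting from that combined region (160.39 mm²), the 23×5 cube at (5, 14.5) partially overlaps it — only the 0.21 mm² overlap (of its 115.00 mm²) is removed, clipping the outline — area = 160.18 mm²; (whole slice rotated 10° about Z — lengths, areas and connectivity unchanged). At z = 11.55: the cylinder is absent (z outside [0, 3.5]); the r=10 sphere at (2, 8.5) contributes a regular 16-gon of circumradius √(10²−1.05²) = 9.945 (area = (16/2)·9.945²·sin(360°/16) = 302.77 mm²); Combining (union): only the r=10 sphere at (2, 8.5) is present, so the union is just that shape — area = 302.77 mm²; the cube at (5, 14.5) is present — its section is the full 23×5 rectangle (area 115.00 mm²); Subtracting the remaining from the first: starting from that combined region (302.77 mm²), the 23×5 cube at (5, 14.5) partially overlaps it — only the 9.80 mm² overlap (of its 115.00 mm²) is removed, clipping the outline — area = 292.98 mm²; (rotated 10° about Z; rotation is an isometry so areas/perimeters/island counts are preserved). Checking containment: at z = 11.55 the cross-section extends beyond the z = 3.6 cross-section by about 132.80 mm².

part overhangs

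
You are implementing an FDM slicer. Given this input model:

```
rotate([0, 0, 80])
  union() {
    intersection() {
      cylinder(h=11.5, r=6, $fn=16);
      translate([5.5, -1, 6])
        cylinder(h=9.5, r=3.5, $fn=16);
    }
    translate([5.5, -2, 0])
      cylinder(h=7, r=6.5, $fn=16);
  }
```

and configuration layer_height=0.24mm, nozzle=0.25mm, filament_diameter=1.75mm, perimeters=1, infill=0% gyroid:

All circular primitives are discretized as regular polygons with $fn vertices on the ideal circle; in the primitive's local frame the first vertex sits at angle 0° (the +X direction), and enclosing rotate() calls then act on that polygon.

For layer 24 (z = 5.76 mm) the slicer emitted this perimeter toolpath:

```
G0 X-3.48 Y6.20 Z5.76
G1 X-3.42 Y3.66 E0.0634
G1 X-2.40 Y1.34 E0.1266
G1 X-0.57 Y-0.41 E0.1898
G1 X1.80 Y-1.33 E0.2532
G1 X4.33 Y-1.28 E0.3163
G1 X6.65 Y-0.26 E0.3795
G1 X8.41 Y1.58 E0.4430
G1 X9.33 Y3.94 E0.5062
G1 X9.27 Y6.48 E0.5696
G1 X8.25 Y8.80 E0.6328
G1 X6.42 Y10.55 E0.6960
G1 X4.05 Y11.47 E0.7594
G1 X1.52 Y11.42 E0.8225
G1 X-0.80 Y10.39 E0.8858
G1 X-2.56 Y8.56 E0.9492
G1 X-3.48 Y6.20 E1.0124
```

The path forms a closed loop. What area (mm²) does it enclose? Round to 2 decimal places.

Apply the shoelace formula to the sequence of (X, Y) vertices; enclosed area = 129.38 mm².

129.38 mm²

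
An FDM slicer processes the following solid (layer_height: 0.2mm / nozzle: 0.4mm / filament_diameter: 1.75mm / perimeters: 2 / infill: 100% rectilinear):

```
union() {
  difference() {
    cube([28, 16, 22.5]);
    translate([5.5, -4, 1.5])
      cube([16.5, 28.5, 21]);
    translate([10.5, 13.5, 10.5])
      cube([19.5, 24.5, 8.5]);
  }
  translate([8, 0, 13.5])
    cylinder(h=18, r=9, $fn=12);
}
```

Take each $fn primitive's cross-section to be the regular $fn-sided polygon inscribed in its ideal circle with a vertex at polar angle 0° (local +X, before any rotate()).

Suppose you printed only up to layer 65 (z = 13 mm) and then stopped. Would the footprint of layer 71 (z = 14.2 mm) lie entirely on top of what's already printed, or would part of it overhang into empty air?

Compare the two slices. At z = 13: the cube is present — its section is the full 28×16 rectangle (area 448.00 mm²); the 16.5×28.5 cube at (5.5, -4) contributes its full rectangle (area 470.25 mm²); the 19.5×24.5 cube at (10.5, 13.5) contributes its full rectangle (area 477.75 mm²); After the difference (first − rest): starting from the 28×16 cube (448.00 mm²), the 16.5×28.5 cube at (5.5, -4) partially overlaps it — only the 264.00 mm² overlap (of its 470.25 mm²) is removed, clipping the outline; the 19.5×24.5 cube at (10.5, 13.5) partially overlaps it — only the 15.00 mm² overlap (of its 477.75 mm²) is removed, clipping the outline — area = 169.00 mm²; the cylinder at (8, 0) does not reach this height (z outside [13.5, 31.5]); Merging all regions: only that combined region is present, so the union is just that shape — area = 169.00 mm². At z = 14.2: the cube is present — its section is the full 28×16 rectangle (area 448.00 mm²); the 16.5×28.5 cube at (5.5, -4) contributes its full rectangle (area 470.25 mm²); the cube at (10.5, 13.5) is present — its section is the full 19.5×24.5 rectangle (area 477.75 mm²); Subtracting the remaining from the first: starting from the 28×16 cube (448.00 mm²), the 16.5×28.5 cube at (5.5, -4) partially overlaps it — only the 264.00 mm² overlap (of its 470.25 mm²) is removed, clipping the outline; the 19.5×24.5 cube at (10.5, 13.5) partially overlaps it — only the 15.00 mm² overlap (of its 477.75 mm²) is removed, clipping the outline — area = 169.00 mm²; the r=9 cylinder at (8, 0) gives a regular 12-gon of circumradius 9 (constant along its height) (area = (12/2)·9.000²·sin(360°/12) = 243.00 mm²); Combining (union): the regions partially overlap — summed areas 412.00 mm² minus the doubly-counted overlap 37.22 mm² gives 374.78 mm² — area = 374.78 mm². Checking containment: at z = 14.2 the cross-section extends beyond the z = 13 cross-section by about 205.78 mm².

part overhangs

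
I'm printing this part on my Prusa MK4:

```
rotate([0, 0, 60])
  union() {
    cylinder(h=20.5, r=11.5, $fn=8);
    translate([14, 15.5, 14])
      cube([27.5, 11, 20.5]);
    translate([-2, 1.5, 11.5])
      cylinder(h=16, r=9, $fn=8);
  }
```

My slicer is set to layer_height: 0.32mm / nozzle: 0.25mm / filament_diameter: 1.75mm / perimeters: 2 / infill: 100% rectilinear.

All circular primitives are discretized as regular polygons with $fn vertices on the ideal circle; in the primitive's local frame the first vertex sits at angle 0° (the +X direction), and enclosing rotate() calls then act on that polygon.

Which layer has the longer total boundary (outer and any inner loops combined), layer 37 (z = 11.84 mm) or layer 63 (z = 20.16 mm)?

Layer 37 (z = 11.84): the r=11.5 cylinder contributes a regular 8-gon of circumradius 11.5 (perimeter = 2·8·11.500·sin(180°/8) = 70.41 mm); the cube at (14, 15.5) does not reach this height (z outside [14, 34.5]); the r=9 cylinder at (-2, 1.5) gives a regular 8-gon of circumradius 9 (constant along its height) (perimeter = 2·8·9.000·sin(180°/8) = 55.11 mm); Merging all regions: the regions partially overlap (shared area 228.32 mm²), so the edge portions inside another operand are dropped and the merged outline is re-measured after clipping — boundary = 70.51 mm; (rotated 60° about Z; rotation is an isometry so areas/perimeters/island counts are preserved). So its perimeter = 70.51 mm. Layer 63 (z = 20.16): the cylinder: section is a regular 8-gon, circumradius r=11.5 (perimeter = 2·8·11.500·sin(180°/8) = 70.41 mm); the 27.5×11 cube at (14, 15.5) contributes its full rectangle (perimeter 77.00 mm); the cylinder at (-2, 1.5): section is a regular 8-gon, circumradius r=9 (perimeter = 2·8·9.000·sin(180°/8) = 55.11 mm); Taking the union: the regions partially overlap (shared area 228.32 mm²), so the edge portions inside another operand are dropped and the merged outline is re-measured after clipping — boundary = 147.51 mm; (rotated 60° about Z; rotation is an isometry so areas/perimeters/island counts are preserved). So its perimeter = 147.51 mm. Layer 63 is larger (147.51 vs 70.51 mm).

layer 63 (z = 20.16 mm)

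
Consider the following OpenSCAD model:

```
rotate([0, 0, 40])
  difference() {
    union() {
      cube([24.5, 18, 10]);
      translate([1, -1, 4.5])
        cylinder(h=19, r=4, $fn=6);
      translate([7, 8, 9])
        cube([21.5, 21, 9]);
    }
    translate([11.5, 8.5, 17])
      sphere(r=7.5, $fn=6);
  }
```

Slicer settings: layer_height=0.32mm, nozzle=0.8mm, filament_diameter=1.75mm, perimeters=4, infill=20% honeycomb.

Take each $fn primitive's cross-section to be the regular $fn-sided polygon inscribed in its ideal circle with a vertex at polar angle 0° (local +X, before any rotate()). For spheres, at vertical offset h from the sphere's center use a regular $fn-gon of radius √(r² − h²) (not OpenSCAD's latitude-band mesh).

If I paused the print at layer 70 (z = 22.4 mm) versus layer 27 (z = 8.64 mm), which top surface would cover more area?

Layer 70 (z = 22.4): the cube is absent (z outside [0, 10]); the cylinder at (1, -1): section is a regular 6-gon, circumradius r=4 (area = (6/2)·4.000²·sin(360°/6) = 41.57 mm²); the cube at (7, 8) does not reach this height (z outside [9, 18]); Combining (union): only the r=4 cylinder at (1, -1) is present, so the union is just that shape — area = 41.57 mm²; the r=7.5 sphere at (11.5, 8.5) slices to a regular 6-gon of circumradius 5.205 (√(r²−h²) with h=5.4 from center) (area = (6/2)·5.205²·sin(360°/6) = 70.38 mm²); After the difference (first − rest): starting from that combined region (41.57 mm²), the r=7.5 sphere at (11.5, 8.5) misses the remaining region (no effect) — area = 41.57 mm²; (rotated 40° about Z; rotation is an isometry so areas/perimeters/island counts are preserved). So its area = 41.57 mm². Layer 27 (z = 8.64): the cube is present — its section is the full 24.5×18 rectangle (area 441.00 mm²); the r=4 cylinder at (1, -1) gives a regular 6-gon of circumradius 4 (constant along its height) (area = (6/2)·4.000²·sin(360°/6) = 41.57 mm²); the cube at (7, 8) does not reach this height (z outside [9, 18]); Merging all regions: the regions partially overlap — summed areas 482.57 mm² minus the doubly-counted overlap 9.15 mm² gives 473.42 mm² — area = 473.42 mm²; the sphere at (11.5, 8.5) does not reach this height (|z−center|=8.360 > r=7.5); Subtracting the remaining from the first: none of the subtracted shapes is present at this height, so that combined region is unchanged — area = 473.42 mm²; (whole slice rotated 40° about Z — lengths, areas and connectivity unchanged). So its area = 473.42 mm². Layer 27 is larger (473.42 vs 41.57 mm²).

layer 27 (z = 8.64 mm)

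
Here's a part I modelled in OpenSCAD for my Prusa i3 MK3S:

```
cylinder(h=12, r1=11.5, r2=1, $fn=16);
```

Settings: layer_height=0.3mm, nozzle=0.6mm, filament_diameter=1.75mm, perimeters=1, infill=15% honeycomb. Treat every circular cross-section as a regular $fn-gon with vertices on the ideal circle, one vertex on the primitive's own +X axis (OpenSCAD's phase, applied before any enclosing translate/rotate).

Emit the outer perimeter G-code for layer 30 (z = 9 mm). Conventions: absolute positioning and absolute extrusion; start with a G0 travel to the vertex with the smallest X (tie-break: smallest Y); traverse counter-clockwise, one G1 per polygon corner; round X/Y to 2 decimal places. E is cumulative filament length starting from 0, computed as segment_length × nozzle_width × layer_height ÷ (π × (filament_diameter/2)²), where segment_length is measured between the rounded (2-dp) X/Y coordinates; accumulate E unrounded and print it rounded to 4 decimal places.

G0 X-3.62 Y0.00 Z9.00
G1 X-3.35 Y-1.39 E0.1060
G1 X-2.56 Y-2.56 E0.2116
G1 X-1.39 Y-3.35 E0.3173
G1 X0.00 Y-3.62 E0.4232
G1 X1.39 Y-3.35 E0.5292
G1 X2.56 Y-2.56 E0.6348
G1 X3.35 Y-1.39 E0.7405
G1 X3.62 Y0.00 E0.8465
G1 X3.35 Y1.39 E0.9524
G1 X2.56 Y2.56 E1.0581
G1 X1.39 Y3.35 E1.1637
G1 X0.00 Y3.62 E1.2697
G1 X-1.39 Y3.35 E1.3756
G1 X-2.56 Y2.56 E1.4813
G1 X-3.35 Y1.39 E1.5869
G1 X-3.62 Y0.00 E1.6929

At z = 9 mm: the cone (r1=11.5→r2=1) has section circumradius 3.625 here — a regular 16-gon. The outline is a single polygon with 16 vertices. Extrusion per mm of travel: 0.6 × 0.3 / (π × 0.875²) = 0.074835. Accumulating E over each segment gives final E = 1.6929.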